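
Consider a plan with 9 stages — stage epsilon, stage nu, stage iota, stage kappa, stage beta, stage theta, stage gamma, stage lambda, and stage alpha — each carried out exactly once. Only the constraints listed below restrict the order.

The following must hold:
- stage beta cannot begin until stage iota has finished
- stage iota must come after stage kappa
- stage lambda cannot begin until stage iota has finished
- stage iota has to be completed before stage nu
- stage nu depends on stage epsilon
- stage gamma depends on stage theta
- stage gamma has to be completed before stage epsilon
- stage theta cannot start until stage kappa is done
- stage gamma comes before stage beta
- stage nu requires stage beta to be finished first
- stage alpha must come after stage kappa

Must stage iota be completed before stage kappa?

There is a chain stage kappa → stage iota, which puts stage kappa before stage iota.
So stage iota does not have to come before stage kappa — it cannot.

No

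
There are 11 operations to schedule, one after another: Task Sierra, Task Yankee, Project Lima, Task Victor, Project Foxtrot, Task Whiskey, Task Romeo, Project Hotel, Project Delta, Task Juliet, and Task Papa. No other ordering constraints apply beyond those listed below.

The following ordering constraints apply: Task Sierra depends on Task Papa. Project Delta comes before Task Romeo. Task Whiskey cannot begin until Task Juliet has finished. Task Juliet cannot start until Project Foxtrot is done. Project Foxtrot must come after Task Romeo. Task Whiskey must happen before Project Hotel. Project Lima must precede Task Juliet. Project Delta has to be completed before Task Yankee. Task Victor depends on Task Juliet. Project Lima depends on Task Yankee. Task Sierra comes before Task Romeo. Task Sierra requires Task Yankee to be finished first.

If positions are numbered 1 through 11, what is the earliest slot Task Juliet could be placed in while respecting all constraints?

The operations that are forced before Task Juliet, directly or transitively, are Task Sierra, Task Yankee, Project Lima, Project Foxtrot, Task Romeo, Project Delta, Task Papa. That's 7 operations.
With 7 mandatory predecessors, the earliest Task Juliet can sit is position 7+1 = 8, and placing just those 7 first achieves it.

8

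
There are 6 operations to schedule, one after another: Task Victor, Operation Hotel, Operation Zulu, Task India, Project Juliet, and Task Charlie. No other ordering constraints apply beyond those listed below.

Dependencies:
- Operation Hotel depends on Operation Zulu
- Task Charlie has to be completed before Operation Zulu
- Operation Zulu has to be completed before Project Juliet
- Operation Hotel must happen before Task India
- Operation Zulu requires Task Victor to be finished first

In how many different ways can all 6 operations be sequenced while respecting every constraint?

2 operations have no prerequisites (Task Victor, Task Charlie), so any of them could come first.
Counting all ways to extend the partial order to a total order gives 6.

6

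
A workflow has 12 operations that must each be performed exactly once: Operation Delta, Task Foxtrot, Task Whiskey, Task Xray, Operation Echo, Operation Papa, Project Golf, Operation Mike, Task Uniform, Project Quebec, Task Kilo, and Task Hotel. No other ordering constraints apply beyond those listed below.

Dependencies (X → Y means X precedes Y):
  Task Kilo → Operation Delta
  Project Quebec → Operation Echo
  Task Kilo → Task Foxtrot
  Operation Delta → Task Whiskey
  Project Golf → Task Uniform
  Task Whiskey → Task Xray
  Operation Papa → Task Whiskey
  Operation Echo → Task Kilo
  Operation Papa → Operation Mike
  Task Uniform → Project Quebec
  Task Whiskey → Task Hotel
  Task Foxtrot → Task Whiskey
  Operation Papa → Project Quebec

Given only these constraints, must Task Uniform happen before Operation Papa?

No chain of constraints connects Task Uniform to Operation Papa in either direction.
So Task Uniform can come before Operation Papa or after — it is not forced.

No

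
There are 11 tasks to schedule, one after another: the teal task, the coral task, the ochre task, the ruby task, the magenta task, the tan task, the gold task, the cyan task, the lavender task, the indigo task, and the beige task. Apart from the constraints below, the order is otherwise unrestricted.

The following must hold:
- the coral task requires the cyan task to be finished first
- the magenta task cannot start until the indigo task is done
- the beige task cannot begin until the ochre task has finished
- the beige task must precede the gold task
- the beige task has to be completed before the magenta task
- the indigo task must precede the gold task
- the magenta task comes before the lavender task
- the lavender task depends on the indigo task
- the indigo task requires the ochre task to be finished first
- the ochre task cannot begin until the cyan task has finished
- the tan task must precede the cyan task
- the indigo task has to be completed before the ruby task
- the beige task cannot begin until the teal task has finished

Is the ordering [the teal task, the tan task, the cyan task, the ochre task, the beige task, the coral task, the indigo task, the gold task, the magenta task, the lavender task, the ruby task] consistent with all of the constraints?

Checking each listed constraint against this order: for instance, the indigo task is in position 7 and the ruby task in position 11, so that constraint holds — and the remaining constraints check out the same way.

Yes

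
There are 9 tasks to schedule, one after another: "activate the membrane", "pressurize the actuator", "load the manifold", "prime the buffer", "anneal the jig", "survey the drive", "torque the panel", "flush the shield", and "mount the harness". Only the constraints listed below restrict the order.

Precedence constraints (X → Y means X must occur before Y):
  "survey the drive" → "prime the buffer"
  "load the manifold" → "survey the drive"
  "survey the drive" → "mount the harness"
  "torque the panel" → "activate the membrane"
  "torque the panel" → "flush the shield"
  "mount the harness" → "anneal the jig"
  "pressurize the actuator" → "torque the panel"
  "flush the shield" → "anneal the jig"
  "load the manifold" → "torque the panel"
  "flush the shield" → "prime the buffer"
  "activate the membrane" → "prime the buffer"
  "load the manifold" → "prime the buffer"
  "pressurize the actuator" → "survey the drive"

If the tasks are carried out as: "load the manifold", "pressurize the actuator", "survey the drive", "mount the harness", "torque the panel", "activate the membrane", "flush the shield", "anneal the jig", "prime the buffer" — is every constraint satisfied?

Yes

Checking each listed constraint against this order: for instance, "load the manifold" is in position 1 and "prime the buffer" in position 9, so that constraint holds — and the remaining constraints check out the same way.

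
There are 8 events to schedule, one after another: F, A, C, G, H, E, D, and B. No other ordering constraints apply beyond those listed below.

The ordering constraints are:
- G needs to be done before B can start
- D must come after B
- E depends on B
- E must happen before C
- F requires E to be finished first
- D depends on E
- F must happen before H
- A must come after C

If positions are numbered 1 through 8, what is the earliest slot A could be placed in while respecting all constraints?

Every event that must precede A has to come before it. Tracing all chains that end at A, those events are: C, G, E, B — 4 in total.
With 4 mandatory predecessors, the earliest A can sit is position 4+1 = 5, and placing just those 4 first achieves it.

5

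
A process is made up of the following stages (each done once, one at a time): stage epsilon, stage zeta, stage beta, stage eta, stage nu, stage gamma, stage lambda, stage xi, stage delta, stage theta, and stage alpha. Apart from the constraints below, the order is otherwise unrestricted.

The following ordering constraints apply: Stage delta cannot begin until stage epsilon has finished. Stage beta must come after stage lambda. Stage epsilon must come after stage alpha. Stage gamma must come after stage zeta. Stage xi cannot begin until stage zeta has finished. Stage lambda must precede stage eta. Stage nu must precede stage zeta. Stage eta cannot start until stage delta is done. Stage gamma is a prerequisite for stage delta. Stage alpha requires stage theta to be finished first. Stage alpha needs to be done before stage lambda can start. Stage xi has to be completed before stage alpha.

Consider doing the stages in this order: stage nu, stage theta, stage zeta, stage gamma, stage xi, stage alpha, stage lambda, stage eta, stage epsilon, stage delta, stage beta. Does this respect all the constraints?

No

In the proposed order, stage eta appears before stage delta.
But one of the constraints requires stage delta before stage eta, so this ordering violates it.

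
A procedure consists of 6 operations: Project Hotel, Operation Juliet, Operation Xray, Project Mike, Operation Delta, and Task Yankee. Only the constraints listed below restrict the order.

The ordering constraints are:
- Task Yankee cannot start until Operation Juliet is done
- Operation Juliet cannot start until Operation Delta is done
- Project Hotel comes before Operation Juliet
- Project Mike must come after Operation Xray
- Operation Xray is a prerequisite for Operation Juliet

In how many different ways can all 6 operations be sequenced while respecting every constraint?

3 operations have no prerequisites (Project Hotel, Operation Xray, Operation Delta), so any of them could come first.
Counting all ways to extend the partial order to a total order gives 24.

24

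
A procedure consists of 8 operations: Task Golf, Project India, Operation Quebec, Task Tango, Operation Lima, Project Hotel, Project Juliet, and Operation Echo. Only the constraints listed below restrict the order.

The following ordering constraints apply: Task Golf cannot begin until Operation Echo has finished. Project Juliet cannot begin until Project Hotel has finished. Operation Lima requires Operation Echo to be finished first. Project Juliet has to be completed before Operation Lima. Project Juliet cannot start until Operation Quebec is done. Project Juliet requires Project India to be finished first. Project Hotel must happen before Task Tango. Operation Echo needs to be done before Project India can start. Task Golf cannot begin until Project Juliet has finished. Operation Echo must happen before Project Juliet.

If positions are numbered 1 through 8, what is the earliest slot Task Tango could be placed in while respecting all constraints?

Working backwards through the constraints from Task Tango, its only required predecessor is Project Hotel.
So at minimum 1 operation comes before Task Tango, putting Task Tango no earlier than position 2. That position is achievable by scheduling exactly that predecessor first.

2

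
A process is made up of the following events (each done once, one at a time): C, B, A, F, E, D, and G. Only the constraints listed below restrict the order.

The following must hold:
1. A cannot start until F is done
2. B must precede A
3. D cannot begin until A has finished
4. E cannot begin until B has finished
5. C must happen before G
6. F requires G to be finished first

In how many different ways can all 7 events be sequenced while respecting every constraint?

2 events have no prerequisites (C, B), so any of them could come first.
Enumerating by repeatedly choosing an available event (one whose prerequisites are all placed) gives 18 distinct complete orderings.

18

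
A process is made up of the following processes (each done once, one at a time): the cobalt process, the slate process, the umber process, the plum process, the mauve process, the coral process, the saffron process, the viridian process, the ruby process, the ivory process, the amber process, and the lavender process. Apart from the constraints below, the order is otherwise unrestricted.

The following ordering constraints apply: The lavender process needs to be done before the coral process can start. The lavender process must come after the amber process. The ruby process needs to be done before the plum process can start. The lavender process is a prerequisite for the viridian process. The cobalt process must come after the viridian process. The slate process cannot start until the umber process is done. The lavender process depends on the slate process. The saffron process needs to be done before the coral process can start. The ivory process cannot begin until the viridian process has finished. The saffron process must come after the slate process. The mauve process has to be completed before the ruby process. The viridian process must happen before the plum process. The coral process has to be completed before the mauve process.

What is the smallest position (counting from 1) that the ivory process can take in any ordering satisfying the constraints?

6

Every process that must precede the ivory process has to come before it. Tracing all chains that end at the ivory process, those processes are: the slate process, the umber process, the viridian process, the amber process, the lavender process — 5 in total.
So at minimum 5 processes come before the ivory process, putting the ivory process no earlier than position 6. That position is achievable by scheduling exactly those predecessors first.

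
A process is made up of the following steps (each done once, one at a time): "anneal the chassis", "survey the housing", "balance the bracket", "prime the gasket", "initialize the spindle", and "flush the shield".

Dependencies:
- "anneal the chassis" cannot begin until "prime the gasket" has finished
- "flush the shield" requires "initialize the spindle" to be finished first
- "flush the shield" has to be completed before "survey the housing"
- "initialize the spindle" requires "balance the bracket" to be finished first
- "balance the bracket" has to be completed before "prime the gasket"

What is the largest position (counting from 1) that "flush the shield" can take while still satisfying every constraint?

Following the constraints forward from "flush the shield", its only required successor is "survey the housing".
So at least 1 step follows "flush the shield", putting "flush the shield" no later than position 5. That position is achievable by scheduling everything else first.

5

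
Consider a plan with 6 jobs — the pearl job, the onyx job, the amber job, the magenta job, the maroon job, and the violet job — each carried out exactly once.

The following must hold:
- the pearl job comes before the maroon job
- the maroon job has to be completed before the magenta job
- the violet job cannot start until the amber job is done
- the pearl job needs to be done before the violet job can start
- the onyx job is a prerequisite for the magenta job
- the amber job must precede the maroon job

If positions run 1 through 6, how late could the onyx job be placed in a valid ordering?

5

Following the constraints forward from the onyx job, its only required successor is the magenta job.
With 1 mandatory successor out of 6 jobs total, the latest slot for the onyx job is 6−1 = 5, and it's reachable by doing all non-successors before the onyx job.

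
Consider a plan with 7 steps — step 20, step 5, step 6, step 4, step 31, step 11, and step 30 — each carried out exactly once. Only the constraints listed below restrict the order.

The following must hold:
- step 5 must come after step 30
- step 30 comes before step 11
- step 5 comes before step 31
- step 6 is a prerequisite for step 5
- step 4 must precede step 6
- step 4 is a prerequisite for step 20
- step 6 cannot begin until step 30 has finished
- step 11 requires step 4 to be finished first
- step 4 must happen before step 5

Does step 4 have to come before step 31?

Yes

Following the dependencies: step 4 → step 5 → step 31.
Hence step 4 necessarily comes before step 31.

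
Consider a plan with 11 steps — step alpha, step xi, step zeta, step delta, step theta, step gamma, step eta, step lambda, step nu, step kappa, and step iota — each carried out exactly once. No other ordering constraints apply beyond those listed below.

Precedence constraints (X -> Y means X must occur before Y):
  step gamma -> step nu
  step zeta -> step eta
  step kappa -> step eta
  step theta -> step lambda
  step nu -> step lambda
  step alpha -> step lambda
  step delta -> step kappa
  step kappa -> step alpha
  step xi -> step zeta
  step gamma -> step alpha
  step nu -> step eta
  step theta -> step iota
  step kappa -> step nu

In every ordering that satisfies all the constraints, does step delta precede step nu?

Yes

Tracing the constraints gives a chain: step delta → step kappa → step nu.
That forces step delta before step nu in every valid schedule.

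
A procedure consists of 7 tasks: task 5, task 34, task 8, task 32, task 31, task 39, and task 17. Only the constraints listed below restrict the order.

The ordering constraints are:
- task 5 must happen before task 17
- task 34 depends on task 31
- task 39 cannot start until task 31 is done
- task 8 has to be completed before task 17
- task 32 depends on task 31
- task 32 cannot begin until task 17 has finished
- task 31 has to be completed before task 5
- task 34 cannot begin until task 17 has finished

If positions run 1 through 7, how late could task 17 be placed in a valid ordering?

5

Following every chain forward from task 17, the tasks that must come later are task 34, task 32 — 2 of them.
With 2 mandatory successors out of 7 tasks total, the latest slot for task 17 is 7−2 = 5, and it's reachable by doing all non-successors before task 17.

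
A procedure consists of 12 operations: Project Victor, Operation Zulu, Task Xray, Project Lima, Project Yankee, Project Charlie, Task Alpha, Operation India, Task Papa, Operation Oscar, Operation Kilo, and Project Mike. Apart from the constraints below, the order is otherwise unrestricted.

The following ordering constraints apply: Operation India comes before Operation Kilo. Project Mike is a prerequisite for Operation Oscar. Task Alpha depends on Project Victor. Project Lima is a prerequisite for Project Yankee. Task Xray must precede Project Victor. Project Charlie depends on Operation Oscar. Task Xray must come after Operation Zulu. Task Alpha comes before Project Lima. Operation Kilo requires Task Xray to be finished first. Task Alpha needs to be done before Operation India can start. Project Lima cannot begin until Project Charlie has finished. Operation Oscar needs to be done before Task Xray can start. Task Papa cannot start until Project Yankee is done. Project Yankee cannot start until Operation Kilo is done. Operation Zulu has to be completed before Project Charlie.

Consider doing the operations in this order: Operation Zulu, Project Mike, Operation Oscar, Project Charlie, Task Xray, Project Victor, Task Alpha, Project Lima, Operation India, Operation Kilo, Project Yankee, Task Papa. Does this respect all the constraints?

Yes

Every stated constraint is respected: Task Xray sits at position 5, ahead of Operation Kilo at position 10, and each of the other listed pairs likewise has the predecessor earlier in the sequence.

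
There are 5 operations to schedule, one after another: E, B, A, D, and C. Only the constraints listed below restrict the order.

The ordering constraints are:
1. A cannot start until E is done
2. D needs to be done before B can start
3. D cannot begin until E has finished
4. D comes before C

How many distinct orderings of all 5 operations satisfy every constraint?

Only E has no prerequisites, so it must go first.
Systematically extending each partial ordering one operation at a time and counting, there are 8 complete orderings.

8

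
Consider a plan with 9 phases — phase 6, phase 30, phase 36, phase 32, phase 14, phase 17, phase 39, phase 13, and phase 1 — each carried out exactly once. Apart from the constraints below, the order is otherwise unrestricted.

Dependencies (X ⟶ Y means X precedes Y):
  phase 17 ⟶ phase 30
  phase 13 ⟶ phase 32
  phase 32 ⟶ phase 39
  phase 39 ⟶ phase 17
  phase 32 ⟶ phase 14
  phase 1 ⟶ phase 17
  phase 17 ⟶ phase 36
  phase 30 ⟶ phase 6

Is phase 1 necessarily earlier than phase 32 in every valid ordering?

No chain of constraints connects phase 1 to phase 32 in either direction.
There exist valid orderings with phase 32 before phase 1, so phase 1 is not required to come first.

No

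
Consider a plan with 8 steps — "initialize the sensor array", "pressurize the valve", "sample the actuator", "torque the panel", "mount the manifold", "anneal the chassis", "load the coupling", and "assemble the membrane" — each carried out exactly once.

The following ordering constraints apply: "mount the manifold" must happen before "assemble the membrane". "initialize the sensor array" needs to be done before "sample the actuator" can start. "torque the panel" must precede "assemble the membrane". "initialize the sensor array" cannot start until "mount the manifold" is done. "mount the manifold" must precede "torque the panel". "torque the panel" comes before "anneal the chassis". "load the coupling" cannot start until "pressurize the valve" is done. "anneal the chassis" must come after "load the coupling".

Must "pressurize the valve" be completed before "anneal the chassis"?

Yes

Tracing the constraints gives a chain: "pressurize the valve" → "load the coupling" → "anneal the chassis".
So "pressurize the valve" must precede "anneal the chassis" in any valid ordering.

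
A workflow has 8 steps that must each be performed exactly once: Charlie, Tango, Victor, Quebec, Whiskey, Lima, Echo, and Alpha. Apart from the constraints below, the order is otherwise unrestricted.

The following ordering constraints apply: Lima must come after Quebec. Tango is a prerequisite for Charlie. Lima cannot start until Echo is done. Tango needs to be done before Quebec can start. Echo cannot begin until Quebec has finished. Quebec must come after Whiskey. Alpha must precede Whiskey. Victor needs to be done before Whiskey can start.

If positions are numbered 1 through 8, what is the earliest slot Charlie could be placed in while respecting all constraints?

2

The only step forced before Charlie (directly or transitively) is Tango.
So at minimum 1 step comes before Charlie, putting Charlie no earlier than position 2. That position is achievable by scheduling exactly that predecessor first.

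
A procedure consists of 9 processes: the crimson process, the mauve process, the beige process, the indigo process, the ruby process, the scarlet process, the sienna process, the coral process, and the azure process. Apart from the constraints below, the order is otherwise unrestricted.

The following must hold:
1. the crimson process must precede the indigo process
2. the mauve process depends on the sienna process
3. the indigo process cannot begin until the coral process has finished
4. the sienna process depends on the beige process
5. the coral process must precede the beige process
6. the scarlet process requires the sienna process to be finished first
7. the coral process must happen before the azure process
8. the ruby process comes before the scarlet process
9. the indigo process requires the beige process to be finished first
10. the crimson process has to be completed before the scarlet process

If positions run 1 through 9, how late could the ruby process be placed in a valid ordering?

8

The only process forced after the ruby process (directly or by a chain) is the scarlet process.
With 1 mandatory successor out of 9 processes total, the latest slot for the ruby process is 9−1 = 8, and it's reachable by doing all non-successors before the ruby process.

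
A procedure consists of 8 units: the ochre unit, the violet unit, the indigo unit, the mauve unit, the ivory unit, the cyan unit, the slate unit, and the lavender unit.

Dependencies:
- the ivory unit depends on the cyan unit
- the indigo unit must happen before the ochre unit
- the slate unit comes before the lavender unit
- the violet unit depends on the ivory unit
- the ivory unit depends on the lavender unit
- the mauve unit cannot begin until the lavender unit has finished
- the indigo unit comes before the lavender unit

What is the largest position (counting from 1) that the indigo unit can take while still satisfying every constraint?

3

The units that are forced after the indigo unit, directly or by a chain of constraints, are the ochre unit, the violet unit, the mauve unit, the ivory unit, the lavender unit. That's 5 units.
So at least 5 units follow the indigo unit, putting the indigo unit no later than position 3. That position is achievable by scheduling everything else first.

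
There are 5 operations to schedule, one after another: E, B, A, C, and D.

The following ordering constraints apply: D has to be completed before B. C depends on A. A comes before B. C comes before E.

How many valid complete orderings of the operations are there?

2 operations have no prerequisites (A, D), so any of them could come first.
Systematically extending each partial ordering one operation at a time and counting, there are 9 complete orderings.

9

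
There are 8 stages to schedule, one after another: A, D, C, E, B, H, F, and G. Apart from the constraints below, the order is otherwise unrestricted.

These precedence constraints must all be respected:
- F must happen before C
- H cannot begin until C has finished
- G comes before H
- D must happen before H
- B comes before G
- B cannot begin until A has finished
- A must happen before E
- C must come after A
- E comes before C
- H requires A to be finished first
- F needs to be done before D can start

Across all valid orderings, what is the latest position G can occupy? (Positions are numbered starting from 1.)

The only stage forced after G (directly or by a chain) is H.
With 1 mandatory successor out of 8 stages total, the latest slot for G is 8−1 = 7, and it's reachable by doing all non-successors before G.

7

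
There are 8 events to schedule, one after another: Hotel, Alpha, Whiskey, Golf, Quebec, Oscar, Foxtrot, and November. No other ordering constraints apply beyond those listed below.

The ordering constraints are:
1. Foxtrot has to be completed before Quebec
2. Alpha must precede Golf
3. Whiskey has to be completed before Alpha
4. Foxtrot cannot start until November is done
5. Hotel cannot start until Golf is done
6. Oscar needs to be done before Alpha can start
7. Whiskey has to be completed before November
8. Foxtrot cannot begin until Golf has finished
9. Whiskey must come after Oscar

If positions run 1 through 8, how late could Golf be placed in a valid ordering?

The events that are forced after Golf, directly or by a chain of constraints, are Hotel, Quebec, Foxtrot. That's 3 events.
So at least 3 events follow Golf, putting Golf no later than position 5. That position is achievable by scheduling everything else first.

5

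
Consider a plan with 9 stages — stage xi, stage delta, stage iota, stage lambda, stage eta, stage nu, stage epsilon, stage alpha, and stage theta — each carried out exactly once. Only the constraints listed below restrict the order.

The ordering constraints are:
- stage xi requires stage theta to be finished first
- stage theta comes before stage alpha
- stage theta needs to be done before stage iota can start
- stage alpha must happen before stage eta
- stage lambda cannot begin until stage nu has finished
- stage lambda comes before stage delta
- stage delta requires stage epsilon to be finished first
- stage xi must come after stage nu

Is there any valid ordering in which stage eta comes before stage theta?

No

There is a dependency chain stage theta → stage alpha → stage eta, so stage eta always comes after stage theta.
Hence stage eta can never be scheduled before stage theta.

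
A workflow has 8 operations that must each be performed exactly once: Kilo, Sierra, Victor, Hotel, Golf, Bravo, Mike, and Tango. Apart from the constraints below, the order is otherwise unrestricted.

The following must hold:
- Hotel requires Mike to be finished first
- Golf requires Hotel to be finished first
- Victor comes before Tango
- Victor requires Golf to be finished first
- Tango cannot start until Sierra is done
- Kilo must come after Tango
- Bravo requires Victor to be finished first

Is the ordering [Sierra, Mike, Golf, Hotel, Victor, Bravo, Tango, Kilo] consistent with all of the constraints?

No

In the proposed order, Golf appears before Hotel.
But one of the constraints requires Hotel before Golf, so this ordering violates it.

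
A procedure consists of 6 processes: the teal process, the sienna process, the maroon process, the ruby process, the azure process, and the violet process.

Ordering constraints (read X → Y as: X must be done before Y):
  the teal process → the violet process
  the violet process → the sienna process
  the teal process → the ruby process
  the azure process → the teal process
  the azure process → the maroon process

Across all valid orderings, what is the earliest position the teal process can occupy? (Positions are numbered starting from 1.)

Working backwards through the constraints from the teal process, its only required predecessor is the azure process.
So at minimum 1 process comes before the teal process, putting the teal process no earlier than position 2. That position is achievable by scheduling exactly that predecessor first.

2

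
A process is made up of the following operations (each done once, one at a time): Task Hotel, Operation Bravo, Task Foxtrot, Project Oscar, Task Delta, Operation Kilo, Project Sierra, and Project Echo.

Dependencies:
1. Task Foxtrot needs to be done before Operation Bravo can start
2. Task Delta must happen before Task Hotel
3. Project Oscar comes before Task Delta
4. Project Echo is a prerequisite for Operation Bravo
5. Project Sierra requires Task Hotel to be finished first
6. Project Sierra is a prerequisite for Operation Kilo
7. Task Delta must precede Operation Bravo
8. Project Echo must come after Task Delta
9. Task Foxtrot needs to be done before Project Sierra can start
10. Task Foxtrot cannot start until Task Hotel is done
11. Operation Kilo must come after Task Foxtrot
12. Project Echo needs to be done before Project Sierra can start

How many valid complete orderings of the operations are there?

9

Only Project Oscar has no prerequisites, so it must go first.
Systematically extending each partial ordering one operation at a time and counting, there are 9 complete orderings.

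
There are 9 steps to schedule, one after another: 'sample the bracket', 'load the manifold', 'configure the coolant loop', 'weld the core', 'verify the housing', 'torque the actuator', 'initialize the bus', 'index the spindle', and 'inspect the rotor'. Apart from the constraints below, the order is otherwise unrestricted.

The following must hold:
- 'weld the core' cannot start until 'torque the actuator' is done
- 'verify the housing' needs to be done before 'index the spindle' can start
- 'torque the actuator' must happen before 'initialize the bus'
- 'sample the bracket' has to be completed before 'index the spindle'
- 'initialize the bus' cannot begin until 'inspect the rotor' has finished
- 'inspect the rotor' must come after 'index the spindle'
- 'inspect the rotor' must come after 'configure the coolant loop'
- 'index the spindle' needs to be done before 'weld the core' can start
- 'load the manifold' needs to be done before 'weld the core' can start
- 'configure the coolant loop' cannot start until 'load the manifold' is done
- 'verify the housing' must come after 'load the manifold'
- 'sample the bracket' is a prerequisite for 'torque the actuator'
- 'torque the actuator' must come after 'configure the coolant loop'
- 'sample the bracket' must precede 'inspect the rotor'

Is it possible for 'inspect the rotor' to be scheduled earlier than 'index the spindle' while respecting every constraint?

No

The constraints give a chain 'index the spindle' → 'inspect the rotor', which forces 'index the spindle' before 'inspect the rotor'.
So no valid ordering can have 'inspect the rotor' before 'index the spindle'.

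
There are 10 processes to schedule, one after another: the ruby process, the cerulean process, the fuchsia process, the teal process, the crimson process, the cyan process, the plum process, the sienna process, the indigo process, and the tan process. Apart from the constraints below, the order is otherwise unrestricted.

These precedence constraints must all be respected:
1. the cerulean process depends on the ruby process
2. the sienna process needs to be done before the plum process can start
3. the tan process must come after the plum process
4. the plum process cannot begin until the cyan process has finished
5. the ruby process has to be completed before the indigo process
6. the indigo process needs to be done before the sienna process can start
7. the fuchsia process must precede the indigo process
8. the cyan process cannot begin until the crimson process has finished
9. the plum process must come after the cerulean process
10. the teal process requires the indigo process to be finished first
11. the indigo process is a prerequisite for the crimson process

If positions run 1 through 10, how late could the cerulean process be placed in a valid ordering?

8

Following every chain forward from the cerulean process, the processes that must come later are the plum process, the tan process — 2 of them.
So at least 2 processes follow the cerulean process, putting the cerulean process no later than position 8. That position is achievable by scheduling everything else first.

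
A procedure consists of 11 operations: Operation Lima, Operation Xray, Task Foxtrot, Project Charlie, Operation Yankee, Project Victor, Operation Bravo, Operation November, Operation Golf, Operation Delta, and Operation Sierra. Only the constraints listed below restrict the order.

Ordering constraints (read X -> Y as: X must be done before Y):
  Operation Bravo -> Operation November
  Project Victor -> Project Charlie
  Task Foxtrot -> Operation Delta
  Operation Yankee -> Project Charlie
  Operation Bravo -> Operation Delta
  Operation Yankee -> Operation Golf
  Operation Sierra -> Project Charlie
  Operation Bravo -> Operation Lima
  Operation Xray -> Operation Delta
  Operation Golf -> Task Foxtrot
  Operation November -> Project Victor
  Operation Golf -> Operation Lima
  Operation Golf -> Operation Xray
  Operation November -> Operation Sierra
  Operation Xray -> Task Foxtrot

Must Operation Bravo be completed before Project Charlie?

Following the dependencies: Operation Bravo → Operation November → Operation Sierra → Project Charlie.
That forces Operation Bravo before Project Charlie in every valid schedule.

Yes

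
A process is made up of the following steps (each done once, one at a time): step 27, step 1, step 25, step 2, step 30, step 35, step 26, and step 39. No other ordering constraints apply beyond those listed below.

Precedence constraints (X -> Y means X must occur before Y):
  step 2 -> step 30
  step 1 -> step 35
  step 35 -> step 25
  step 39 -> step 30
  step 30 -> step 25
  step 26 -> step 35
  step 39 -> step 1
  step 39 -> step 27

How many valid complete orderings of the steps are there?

The steps with no prerequisites are step 2, step 26, step 39; any of them can be placed first.
Enumerating by repeatedly choosing an available step (one whose prerequisites are all placed) gives 254 distinct complete orderings.

254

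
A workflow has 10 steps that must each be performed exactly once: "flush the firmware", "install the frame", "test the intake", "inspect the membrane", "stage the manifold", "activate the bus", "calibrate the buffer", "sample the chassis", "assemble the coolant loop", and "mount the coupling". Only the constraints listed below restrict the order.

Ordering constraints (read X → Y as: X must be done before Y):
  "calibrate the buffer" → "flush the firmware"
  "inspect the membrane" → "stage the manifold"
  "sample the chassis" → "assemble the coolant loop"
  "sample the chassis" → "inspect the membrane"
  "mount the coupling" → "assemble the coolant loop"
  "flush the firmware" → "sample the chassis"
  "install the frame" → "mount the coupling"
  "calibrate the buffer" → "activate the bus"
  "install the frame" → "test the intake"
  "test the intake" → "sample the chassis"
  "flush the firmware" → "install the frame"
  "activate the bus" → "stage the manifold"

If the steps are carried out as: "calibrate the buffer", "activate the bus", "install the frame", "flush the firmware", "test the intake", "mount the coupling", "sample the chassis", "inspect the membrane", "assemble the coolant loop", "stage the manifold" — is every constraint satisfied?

No

In the proposed order, "install the frame" appears before "flush the firmware".
Since "flush the firmware" is required before "install the frame", the ordering is invalid.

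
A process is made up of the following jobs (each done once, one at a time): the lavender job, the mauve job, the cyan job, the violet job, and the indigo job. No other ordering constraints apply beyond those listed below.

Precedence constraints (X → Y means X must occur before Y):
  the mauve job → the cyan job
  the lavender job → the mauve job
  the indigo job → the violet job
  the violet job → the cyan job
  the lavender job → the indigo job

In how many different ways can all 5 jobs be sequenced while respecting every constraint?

The lavender job is the only job with nothing required before it, so every ordering starts there.
Systematically extending each partial ordering one job at a time and counting, there are 3 complete orderings.

3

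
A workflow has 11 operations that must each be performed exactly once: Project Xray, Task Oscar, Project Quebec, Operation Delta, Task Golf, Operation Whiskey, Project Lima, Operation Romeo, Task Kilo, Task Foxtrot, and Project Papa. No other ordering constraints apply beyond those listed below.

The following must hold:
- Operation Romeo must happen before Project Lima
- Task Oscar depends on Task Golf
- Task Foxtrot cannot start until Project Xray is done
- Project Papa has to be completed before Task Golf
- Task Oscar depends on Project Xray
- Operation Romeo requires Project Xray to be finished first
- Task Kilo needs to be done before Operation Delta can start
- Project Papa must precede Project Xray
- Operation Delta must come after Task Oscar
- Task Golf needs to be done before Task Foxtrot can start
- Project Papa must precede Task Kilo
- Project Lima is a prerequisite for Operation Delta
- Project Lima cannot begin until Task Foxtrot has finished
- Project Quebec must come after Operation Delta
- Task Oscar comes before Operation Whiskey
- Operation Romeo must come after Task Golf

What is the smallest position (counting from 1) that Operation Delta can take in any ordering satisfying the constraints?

9

The operations that are forced before Operation Delta, directly or transitively, are Project Xray, Task Oscar, Task Golf, Project Lima, Operation Romeo, Task Kilo, Task Foxtrot, Project Papa. That's 8 operations.
With 8 mandatory predecessors, the earliest Operation Delta can sit is position 8+1 = 9, and placing just those 8 first achieves it.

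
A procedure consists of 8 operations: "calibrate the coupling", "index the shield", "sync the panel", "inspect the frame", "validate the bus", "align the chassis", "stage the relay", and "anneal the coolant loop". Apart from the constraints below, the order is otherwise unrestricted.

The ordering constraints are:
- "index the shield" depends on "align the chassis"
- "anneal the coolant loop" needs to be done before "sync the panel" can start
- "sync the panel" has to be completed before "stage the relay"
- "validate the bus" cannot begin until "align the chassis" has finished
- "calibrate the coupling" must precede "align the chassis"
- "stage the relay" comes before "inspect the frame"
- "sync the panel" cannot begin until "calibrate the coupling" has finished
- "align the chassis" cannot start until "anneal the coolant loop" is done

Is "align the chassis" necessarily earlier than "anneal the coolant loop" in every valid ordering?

No

The constraints actually force "anneal the coolant loop" before "align the chassis" (via "anneal the coolant loop" → "align the chassis"), not the other way around.
So "align the chassis" does not have to come before "anneal the coolant loop" — it cannot.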